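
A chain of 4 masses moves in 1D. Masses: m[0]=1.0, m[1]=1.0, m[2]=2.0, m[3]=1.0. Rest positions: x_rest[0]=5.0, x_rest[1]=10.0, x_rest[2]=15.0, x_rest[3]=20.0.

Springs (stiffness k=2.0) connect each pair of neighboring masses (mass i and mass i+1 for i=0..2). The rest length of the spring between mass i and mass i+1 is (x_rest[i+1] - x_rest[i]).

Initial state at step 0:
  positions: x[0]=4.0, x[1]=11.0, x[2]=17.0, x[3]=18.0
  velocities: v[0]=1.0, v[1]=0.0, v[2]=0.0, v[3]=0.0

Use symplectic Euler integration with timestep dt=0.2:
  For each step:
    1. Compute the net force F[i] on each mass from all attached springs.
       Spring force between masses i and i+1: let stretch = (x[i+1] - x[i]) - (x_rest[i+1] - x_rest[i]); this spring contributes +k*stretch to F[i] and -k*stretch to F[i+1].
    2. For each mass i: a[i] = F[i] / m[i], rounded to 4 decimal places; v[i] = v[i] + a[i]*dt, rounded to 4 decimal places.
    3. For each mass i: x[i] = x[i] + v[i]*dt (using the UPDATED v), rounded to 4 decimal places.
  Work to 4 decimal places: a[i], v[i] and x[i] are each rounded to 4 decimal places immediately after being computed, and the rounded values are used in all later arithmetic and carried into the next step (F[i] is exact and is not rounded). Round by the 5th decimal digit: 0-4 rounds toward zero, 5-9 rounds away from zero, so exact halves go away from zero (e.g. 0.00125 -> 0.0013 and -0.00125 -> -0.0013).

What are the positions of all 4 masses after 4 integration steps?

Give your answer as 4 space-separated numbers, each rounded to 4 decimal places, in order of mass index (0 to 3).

Step 0: x=[4.0000 11.0000 17.0000 18.0000] v=[1.0000 0.0000 0.0000 0.0000]
Step 1: x=[4.3600 10.9200 16.8000 18.3200] v=[1.8000 -0.4000 -1.0000 1.6000]
Step 2: x=[4.8448 10.7856 16.4256 18.9184] v=[2.4240 -0.6720 -1.8720 2.9920]
Step 3: x=[5.4049 10.6271 15.9253 19.7174] v=[2.8003 -0.7923 -2.5014 3.9949]
Step 4: x=[5.9827 10.4747 15.3648 20.6130] v=[2.8892 -0.7619 -2.8026 4.4781]

Answer: 5.9827 10.4747 15.3648 20.6130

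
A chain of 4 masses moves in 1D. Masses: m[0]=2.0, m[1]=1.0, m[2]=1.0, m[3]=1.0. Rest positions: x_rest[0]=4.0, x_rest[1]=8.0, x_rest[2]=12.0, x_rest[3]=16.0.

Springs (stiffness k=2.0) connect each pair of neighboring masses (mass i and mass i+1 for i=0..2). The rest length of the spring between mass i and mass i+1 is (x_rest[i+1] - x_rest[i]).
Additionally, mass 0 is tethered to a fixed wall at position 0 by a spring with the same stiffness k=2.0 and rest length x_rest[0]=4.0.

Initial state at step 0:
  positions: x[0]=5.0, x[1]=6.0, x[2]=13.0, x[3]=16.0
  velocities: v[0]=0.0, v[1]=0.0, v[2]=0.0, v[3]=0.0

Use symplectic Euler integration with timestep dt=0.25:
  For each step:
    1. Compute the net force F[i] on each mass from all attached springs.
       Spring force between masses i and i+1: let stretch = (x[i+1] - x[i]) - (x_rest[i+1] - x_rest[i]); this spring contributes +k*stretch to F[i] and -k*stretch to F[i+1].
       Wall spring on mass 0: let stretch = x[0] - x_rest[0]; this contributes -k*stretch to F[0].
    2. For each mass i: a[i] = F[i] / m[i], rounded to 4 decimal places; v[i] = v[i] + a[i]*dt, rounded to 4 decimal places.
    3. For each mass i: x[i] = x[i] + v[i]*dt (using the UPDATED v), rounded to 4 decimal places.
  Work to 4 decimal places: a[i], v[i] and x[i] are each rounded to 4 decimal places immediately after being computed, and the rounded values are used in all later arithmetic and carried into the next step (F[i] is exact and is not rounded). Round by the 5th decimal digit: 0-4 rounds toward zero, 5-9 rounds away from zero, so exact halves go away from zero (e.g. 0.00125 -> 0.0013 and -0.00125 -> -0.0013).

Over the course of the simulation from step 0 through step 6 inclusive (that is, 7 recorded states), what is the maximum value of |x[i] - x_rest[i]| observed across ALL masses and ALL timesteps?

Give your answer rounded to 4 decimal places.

Answer: 2.0933

Derivation:
Step 0: x=[5.0000 6.0000 13.0000 16.0000] v=[0.0000 0.0000 0.0000 0.0000]
Step 1: x=[4.7500 6.7500 12.5000 16.1250] v=[-1.0000 3.0000 -2.0000 0.5000]
Step 2: x=[4.3281 7.9688 11.7344 16.2969] v=[-1.6875 4.8750 -3.0625 0.6875]
Step 3: x=[3.8633 9.2032 11.0684 16.3985] v=[-1.8594 4.9375 -2.6641 0.4063]
Step 4: x=[3.4907 10.0033 10.8355 16.3338] v=[-1.4903 3.2002 -0.9317 -0.2588]
Step 5: x=[3.3070 10.0933 11.1859 16.0818] v=[-0.7348 0.3600 1.4014 -1.0080]
Step 6: x=[3.3408 9.4716 12.0117 15.7178] v=[0.1350 -2.4869 3.3031 -1.4560]
Max displacement = 2.0933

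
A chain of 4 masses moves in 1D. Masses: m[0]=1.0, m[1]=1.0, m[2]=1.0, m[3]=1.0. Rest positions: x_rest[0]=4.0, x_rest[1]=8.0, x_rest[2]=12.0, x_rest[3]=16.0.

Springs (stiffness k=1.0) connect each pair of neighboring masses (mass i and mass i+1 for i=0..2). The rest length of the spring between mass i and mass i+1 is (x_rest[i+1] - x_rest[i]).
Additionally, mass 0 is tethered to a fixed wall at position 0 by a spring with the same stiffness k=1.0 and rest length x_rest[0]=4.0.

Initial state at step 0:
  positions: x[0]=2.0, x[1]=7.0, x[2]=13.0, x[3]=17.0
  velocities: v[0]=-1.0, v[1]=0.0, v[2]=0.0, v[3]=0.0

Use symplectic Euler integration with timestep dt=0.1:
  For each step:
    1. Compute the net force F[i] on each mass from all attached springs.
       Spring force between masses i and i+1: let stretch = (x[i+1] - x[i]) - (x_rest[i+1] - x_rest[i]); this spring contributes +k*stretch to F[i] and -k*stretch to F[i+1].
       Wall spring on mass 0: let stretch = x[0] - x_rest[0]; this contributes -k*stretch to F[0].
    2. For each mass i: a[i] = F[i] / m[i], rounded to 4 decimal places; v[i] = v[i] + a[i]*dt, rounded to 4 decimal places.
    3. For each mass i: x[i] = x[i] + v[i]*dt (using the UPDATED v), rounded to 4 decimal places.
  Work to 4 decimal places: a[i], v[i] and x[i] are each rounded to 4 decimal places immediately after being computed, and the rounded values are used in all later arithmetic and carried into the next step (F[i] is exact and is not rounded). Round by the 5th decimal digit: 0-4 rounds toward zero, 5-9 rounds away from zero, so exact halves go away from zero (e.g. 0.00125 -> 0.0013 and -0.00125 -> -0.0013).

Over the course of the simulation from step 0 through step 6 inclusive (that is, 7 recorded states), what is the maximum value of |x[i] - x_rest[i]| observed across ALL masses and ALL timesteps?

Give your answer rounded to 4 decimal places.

Step 0: x=[2.0000 7.0000 13.0000 17.0000] v=[-1.0000 0.0000 0.0000 0.0000]
Step 1: x=[1.9300 7.0100 12.9800 17.0000] v=[-0.7000 0.1000 -0.2000 0.0000]
Step 2: x=[1.8915 7.0289 12.9405 16.9998] v=[-0.3850 0.1890 -0.3950 -0.0020]
Step 3: x=[1.8855 7.0555 12.8825 16.9990] v=[-0.0604 0.2664 -0.5802 -0.0079]
Step 4: x=[1.9123 7.0887 12.8074 16.9970] v=[0.2681 0.3321 -0.7513 -0.0196]
Step 5: x=[1.9718 7.1273 12.7170 16.9931] v=[0.5945 0.3863 -0.9042 -0.0386]
Step 6: x=[2.0631 7.1703 12.6134 16.9865] v=[0.9129 0.4297 -1.0356 -0.0662]
Max displacement = 2.1145

Answer: 2.1145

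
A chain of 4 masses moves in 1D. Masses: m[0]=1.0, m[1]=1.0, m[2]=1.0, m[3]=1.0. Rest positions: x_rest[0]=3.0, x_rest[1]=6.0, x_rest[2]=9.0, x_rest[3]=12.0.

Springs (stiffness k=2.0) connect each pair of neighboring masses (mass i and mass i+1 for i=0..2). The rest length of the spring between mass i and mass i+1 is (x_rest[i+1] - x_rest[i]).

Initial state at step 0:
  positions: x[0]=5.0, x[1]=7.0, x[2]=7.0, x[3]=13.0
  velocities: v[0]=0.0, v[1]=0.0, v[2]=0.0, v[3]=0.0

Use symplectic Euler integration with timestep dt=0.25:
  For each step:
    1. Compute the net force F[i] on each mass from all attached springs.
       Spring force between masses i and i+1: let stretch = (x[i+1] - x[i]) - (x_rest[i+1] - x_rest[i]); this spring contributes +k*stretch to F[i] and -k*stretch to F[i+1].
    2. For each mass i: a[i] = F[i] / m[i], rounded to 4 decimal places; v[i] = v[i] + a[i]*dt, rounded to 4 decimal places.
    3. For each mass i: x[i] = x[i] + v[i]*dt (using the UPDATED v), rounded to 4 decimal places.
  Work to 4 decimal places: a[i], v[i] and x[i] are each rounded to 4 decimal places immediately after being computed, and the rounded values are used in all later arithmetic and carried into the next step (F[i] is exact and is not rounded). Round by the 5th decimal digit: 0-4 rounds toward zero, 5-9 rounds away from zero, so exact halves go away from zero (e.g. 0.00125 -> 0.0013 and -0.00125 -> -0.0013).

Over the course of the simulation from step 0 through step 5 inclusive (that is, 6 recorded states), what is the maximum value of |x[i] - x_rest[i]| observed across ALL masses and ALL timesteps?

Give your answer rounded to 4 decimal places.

Answer: 2.4488

Derivation:
Step 0: x=[5.0000 7.0000 7.0000 13.0000] v=[0.0000 0.0000 0.0000 0.0000]
Step 1: x=[4.8750 6.7500 7.7500 12.6250] v=[-0.5000 -1.0000 3.0000 -1.5000]
Step 2: x=[4.6094 6.3906 8.9844 12.0156] v=[-1.0625 -1.4375 4.9375 -2.4375]
Step 3: x=[4.1914 6.1328 10.2735 11.4023] v=[-1.6719 -1.0312 5.1562 -2.4531]
Step 4: x=[3.6411 6.1499 11.1861 11.0229] v=[-2.2012 0.0685 3.6503 -1.5175]
Step 5: x=[3.0294 6.4830 11.4488 11.0389] v=[-2.4468 1.3322 1.0506 0.0641]
Max displacement = 2.4488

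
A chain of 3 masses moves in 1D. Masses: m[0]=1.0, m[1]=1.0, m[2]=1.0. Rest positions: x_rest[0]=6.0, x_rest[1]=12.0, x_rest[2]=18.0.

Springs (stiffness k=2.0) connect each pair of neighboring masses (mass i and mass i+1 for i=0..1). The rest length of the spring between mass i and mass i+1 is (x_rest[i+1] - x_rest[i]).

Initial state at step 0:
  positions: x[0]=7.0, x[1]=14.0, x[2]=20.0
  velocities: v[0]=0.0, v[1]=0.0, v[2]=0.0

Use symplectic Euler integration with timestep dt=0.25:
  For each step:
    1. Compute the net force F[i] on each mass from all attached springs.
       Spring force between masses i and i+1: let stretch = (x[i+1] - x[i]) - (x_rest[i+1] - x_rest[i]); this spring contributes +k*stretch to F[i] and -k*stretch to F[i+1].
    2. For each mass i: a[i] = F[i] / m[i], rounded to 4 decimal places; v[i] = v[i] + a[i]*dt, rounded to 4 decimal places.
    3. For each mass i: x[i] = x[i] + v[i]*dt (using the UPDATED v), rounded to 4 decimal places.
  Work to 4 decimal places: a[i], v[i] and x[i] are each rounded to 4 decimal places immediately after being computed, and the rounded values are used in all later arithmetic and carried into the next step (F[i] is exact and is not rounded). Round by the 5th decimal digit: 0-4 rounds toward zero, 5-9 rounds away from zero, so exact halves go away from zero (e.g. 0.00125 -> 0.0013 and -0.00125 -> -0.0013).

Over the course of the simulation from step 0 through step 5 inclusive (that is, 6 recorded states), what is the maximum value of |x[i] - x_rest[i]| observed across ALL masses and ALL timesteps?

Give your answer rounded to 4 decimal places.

Answer: 2.0253

Derivation:
Step 0: x=[7.0000 14.0000 20.0000] v=[0.0000 0.0000 0.0000]
Step 1: x=[7.1250 13.8750 20.0000] v=[0.5000 -0.5000 0.0000]
Step 2: x=[7.3438 13.6719 19.9844] v=[0.8750 -0.8125 -0.0625]
Step 3: x=[7.6036 13.4668 19.9297] v=[1.0391 -0.8203 -0.2188]
Step 4: x=[7.8463 13.3367 19.8171] v=[0.9707 -0.5205 -0.4503]
Step 5: x=[8.0253 13.3303 19.6445] v=[0.7159 -0.0255 -0.6905]
Max displacement = 2.0253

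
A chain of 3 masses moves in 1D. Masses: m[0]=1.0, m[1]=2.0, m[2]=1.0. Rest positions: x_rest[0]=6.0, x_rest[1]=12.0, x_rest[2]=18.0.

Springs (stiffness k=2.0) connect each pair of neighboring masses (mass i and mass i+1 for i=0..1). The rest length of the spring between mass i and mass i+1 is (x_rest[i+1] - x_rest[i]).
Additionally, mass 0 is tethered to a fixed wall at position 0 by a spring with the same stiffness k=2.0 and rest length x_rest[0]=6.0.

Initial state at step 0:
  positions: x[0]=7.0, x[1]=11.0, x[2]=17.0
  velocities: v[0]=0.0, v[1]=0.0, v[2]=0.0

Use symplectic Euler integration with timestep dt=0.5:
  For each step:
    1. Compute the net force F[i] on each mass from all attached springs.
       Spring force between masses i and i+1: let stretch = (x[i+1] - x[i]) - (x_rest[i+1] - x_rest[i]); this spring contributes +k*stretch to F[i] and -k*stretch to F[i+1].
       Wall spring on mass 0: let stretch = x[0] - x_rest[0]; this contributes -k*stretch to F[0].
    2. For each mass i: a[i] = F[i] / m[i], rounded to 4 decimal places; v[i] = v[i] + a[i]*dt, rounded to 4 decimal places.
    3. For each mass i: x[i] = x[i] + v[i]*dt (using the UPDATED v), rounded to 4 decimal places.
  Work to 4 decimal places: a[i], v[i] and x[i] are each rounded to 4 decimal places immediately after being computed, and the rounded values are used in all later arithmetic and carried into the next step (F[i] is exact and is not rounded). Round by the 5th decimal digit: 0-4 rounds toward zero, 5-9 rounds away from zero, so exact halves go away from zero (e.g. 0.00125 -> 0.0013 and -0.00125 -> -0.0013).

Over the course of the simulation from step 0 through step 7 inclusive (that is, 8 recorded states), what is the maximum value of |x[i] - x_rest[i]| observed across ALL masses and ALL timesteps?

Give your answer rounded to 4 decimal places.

Step 0: x=[7.0000 11.0000 17.0000] v=[0.0000 0.0000 0.0000]
Step 1: x=[5.5000 11.5000 17.0000] v=[-3.0000 1.0000 0.0000]
Step 2: x=[4.2500 11.8750 17.2500] v=[-2.5000 0.7500 0.5000]
Step 3: x=[4.6875 11.6875 17.8125] v=[0.8750 -0.3750 1.1250]
Step 4: x=[6.2813 11.2813 18.3125] v=[3.1875 -0.8125 1.0000]
Step 5: x=[7.2344 11.3829 18.2969] v=[1.9062 0.2031 -0.0312]
Step 6: x=[6.6446 12.1759 17.8243] v=[-1.1797 1.5859 -0.9452]
Step 7: x=[5.4981 12.9982 17.5275] v=[-2.2930 1.6445 -0.5936]
Max displacement = 1.7500

Answer: 1.7500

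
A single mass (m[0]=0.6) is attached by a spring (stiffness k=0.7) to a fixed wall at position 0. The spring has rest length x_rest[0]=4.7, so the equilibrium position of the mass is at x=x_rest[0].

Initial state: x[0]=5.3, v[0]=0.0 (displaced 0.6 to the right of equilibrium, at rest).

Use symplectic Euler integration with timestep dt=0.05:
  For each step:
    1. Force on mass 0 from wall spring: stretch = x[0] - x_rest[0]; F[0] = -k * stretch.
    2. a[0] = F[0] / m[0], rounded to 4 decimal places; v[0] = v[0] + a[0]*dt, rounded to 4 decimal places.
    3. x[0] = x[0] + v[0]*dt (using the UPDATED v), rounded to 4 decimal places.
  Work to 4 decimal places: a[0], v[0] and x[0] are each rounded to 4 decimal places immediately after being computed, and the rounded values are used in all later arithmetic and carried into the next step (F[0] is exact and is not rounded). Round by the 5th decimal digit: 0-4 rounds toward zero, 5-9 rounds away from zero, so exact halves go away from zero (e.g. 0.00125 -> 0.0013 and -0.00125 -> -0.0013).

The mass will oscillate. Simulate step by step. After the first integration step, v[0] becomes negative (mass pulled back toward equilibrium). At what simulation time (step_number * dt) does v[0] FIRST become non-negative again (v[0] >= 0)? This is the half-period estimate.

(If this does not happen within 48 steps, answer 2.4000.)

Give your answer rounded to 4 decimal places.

Answer: 2.4000

Derivation:
Step 0: x=[5.3000] v=[0.0000]
Step 1: x=[5.2983] v=[-0.0350]
Step 2: x=[5.2948] v=[-0.0699]
Step 3: x=[5.2896] v=[-0.1046]
Step 4: x=[5.2827] v=[-0.1390]
Step 5: x=[5.2741] v=[-0.1730]
Step 6: x=[5.2638] v=[-0.2065]
Step 7: x=[5.2518] v=[-0.2394]
Step 8: x=[5.2382] v=[-0.2716]
Step 9: x=[5.2231] v=[-0.3030]
Step 10: x=[5.2064] v=[-0.3335]
Step 11: x=[5.1883] v=[-0.3630]
Step 12: x=[5.1687] v=[-0.3915]
Step 13: x=[5.1478] v=[-0.4188]
Step 14: x=[5.1256] v=[-0.4449]
Step 15: x=[5.1021] v=[-0.4697]
Step 16: x=[5.0774] v=[-0.4932]
Step 17: x=[5.0516] v=[-0.5152]
Step 18: x=[5.0248] v=[-0.5357]
Step 19: x=[4.9971] v=[-0.5546]
Step 20: x=[4.9685] v=[-0.5719]
Step 21: x=[4.9391] v=[-0.5876]
Step 22: x=[4.9090] v=[-0.6016]
Step 23: x=[4.8783] v=[-0.6138]
Step 24: x=[4.8471] v=[-0.6242]
Step 25: x=[4.8155] v=[-0.6328]
Step 26: x=[4.7835] v=[-0.6395]
Step 27: x=[4.7513] v=[-0.6444]
Step 28: x=[4.7189] v=[-0.6474]
Step 29: x=[4.6865] v=[-0.6485]
Step 30: x=[4.6541] v=[-0.6477]
Step 31: x=[4.6219] v=[-0.6450]
Step 32: x=[4.5899] v=[-0.6404]
Step 33: x=[4.5582] v=[-0.6340]
Step 34: x=[4.5269] v=[-0.6257]
Step 35: x=[4.4961] v=[-0.6156]
Step 36: x=[4.4659] v=[-0.6037]
Step 37: x=[4.4364] v=[-0.5900]
Step 38: x=[4.4077] v=[-0.5746]
Step 39: x=[4.3798] v=[-0.5576]
Step 40: x=[4.3529] v=[-0.5389]
Step 41: x=[4.3270] v=[-0.5187]
Step 42: x=[4.3022] v=[-0.4969]
Step 43: x=[4.2785] v=[-0.4737]
Step 44: x=[4.2560] v=[-0.4491]
Step 45: x=[4.2348] v=[-0.4232]
Step 46: x=[4.2150] v=[-0.3961]
Step 47: x=[4.1966] v=[-0.3678]
Step 48: x=[4.1797] v=[-0.3384]
v[0] did not become non-negative within 48 steps; using fallback time=2.4000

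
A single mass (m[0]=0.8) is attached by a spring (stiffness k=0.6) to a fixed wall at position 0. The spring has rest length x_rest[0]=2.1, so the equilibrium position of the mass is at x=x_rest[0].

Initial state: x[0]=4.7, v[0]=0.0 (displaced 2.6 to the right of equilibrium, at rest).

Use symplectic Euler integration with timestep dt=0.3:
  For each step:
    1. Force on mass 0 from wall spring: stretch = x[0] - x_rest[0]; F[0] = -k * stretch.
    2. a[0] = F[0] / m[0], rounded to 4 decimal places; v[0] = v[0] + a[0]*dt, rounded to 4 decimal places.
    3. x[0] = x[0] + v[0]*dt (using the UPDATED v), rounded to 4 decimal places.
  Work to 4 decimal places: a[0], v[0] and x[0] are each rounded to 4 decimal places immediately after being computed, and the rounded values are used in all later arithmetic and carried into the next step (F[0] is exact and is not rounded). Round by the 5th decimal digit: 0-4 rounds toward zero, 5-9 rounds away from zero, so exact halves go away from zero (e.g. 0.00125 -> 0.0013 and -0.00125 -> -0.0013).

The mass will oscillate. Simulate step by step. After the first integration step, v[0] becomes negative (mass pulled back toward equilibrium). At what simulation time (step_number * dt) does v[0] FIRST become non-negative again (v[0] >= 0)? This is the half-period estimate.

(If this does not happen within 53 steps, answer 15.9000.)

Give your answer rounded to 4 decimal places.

Answer: 3.9000

Derivation:
Step 0: x=[4.7000] v=[0.0000]
Step 1: x=[4.5245] v=[-0.5850]
Step 2: x=[4.1854] v=[-1.1305]
Step 3: x=[3.7055] v=[-1.5997]
Step 4: x=[3.1172] v=[-1.9609]
Step 5: x=[2.4603] v=[-2.1898]
Step 6: x=[1.7790] v=[-2.2709]
Step 7: x=[1.1194] v=[-2.1987]
Step 8: x=[0.5260] v=[-1.9781]
Step 9: x=[0.0388] v=[-1.6240]
Step 10: x=[-0.3093] v=[-1.1602]
Step 11: x=[-0.4947] v=[-0.6181]
Step 12: x=[-0.5050] v=[-0.0343]
Step 13: x=[-0.3395] v=[0.5518]
First v>=0 after going negative at step 13, time=3.9000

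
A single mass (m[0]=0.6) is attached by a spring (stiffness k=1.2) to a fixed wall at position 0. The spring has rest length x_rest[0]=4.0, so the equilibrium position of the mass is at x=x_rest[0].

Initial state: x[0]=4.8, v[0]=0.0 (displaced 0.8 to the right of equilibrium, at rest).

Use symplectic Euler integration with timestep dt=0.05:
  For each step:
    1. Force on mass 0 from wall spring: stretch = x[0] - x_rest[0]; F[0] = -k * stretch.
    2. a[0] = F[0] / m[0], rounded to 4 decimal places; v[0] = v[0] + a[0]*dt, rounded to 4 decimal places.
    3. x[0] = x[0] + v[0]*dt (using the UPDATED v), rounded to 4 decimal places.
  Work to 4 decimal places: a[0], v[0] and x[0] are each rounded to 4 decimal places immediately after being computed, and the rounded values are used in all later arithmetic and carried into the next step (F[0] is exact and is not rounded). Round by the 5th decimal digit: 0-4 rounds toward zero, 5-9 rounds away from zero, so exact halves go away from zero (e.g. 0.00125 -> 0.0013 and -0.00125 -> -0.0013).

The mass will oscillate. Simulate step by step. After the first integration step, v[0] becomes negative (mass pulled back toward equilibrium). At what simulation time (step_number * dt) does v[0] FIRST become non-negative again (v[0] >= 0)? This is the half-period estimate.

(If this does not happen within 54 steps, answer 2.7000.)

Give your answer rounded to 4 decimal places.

Answer: 2.2500

Derivation:
Step 0: x=[4.8000] v=[0.0000]
Step 1: x=[4.7960] v=[-0.0800]
Step 2: x=[4.7880] v=[-0.1596]
Step 3: x=[4.7761] v=[-0.2384]
Step 4: x=[4.7603] v=[-0.3160]
Step 5: x=[4.7407] v=[-0.3920]
Step 6: x=[4.7174] v=[-0.4661]
Step 7: x=[4.6905] v=[-0.5378]
Step 8: x=[4.6602] v=[-0.6069]
Step 9: x=[4.6266] v=[-0.6729]
Step 10: x=[4.5898] v=[-0.7356]
Step 11: x=[4.5501] v=[-0.7946]
Step 12: x=[4.5076] v=[-0.8496]
Step 13: x=[4.4626] v=[-0.9004]
Step 14: x=[4.4153] v=[-0.9467]
Step 15: x=[4.3659] v=[-0.9882]
Step 16: x=[4.3147] v=[-1.0248]
Step 17: x=[4.2619] v=[-1.0563]
Step 18: x=[4.2078] v=[-1.0825]
Step 19: x=[4.1526] v=[-1.1033]
Step 20: x=[4.0967] v=[-1.1186]
Step 21: x=[4.0403] v=[-1.1283]
Step 22: x=[3.9837] v=[-1.1323]
Step 23: x=[3.9272] v=[-1.1307]
Step 24: x=[3.8710] v=[-1.1234]
Step 25: x=[3.8155] v=[-1.1105]
Step 26: x=[3.7609] v=[-1.0921]
Step 27: x=[3.7075] v=[-1.0682]
Step 28: x=[3.6556] v=[-1.0390]
Step 29: x=[3.6054] v=[-1.0046]
Step 30: x=[3.5571] v=[-0.9651]
Step 31: x=[3.5111] v=[-0.9208]
Step 32: x=[3.4675] v=[-0.8719]
Step 33: x=[3.4266] v=[-0.8187]
Step 34: x=[3.3885] v=[-0.7614]
Step 35: x=[3.3535] v=[-0.7003]
Step 36: x=[3.3217] v=[-0.6357]
Step 37: x=[3.2933] v=[-0.5679]
Step 38: x=[3.2684] v=[-0.4972]
Step 39: x=[3.2472] v=[-0.4240]
Step 40: x=[3.2298] v=[-0.3487]
Step 41: x=[3.2162] v=[-0.2717]
Step 42: x=[3.2065] v=[-0.1933]
Step 43: x=[3.2008] v=[-0.1140]
Step 44: x=[3.1991] v=[-0.0341]
Step 45: x=[3.2014] v=[0.0460]
First v>=0 after going negative at step 45, time=2.2500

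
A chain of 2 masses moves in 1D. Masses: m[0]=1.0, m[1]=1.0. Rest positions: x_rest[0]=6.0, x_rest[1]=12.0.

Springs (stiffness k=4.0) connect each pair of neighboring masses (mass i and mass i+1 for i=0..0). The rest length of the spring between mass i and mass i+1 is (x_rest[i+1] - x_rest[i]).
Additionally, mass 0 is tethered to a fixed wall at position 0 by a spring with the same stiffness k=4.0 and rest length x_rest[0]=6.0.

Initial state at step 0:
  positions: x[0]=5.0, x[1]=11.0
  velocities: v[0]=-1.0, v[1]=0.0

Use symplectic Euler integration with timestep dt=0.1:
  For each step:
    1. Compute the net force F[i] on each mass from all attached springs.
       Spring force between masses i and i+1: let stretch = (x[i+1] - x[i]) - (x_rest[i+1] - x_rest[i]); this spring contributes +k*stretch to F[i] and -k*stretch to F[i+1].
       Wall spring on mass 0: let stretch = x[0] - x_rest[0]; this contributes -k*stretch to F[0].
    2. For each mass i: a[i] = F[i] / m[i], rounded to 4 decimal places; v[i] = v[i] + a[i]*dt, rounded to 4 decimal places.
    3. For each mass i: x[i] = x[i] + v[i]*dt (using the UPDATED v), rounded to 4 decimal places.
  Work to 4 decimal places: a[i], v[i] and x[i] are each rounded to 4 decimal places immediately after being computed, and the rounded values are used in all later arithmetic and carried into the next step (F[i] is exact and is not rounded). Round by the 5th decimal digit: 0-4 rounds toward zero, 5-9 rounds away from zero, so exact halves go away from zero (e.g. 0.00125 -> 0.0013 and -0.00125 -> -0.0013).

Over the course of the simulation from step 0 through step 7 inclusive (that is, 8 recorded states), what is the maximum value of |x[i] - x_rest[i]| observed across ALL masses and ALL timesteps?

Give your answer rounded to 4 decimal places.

Answer: 1.0752

Derivation:
Step 0: x=[5.0000 11.0000] v=[-1.0000 0.0000]
Step 1: x=[4.9400 11.0000] v=[-0.6000 0.0000]
Step 2: x=[4.9248 10.9976] v=[-0.1520 -0.0240]
Step 3: x=[4.9555 10.9923] v=[0.3072 -0.0531]
Step 4: x=[5.0295 10.9855] v=[0.7397 -0.0678]
Step 5: x=[5.1405 10.9805] v=[1.1103 -0.0502]
Step 6: x=[5.2795 10.9819] v=[1.3901 0.0138]
Step 7: x=[5.4354 10.9952] v=[1.5593 0.1328]
Max displacement = 1.0752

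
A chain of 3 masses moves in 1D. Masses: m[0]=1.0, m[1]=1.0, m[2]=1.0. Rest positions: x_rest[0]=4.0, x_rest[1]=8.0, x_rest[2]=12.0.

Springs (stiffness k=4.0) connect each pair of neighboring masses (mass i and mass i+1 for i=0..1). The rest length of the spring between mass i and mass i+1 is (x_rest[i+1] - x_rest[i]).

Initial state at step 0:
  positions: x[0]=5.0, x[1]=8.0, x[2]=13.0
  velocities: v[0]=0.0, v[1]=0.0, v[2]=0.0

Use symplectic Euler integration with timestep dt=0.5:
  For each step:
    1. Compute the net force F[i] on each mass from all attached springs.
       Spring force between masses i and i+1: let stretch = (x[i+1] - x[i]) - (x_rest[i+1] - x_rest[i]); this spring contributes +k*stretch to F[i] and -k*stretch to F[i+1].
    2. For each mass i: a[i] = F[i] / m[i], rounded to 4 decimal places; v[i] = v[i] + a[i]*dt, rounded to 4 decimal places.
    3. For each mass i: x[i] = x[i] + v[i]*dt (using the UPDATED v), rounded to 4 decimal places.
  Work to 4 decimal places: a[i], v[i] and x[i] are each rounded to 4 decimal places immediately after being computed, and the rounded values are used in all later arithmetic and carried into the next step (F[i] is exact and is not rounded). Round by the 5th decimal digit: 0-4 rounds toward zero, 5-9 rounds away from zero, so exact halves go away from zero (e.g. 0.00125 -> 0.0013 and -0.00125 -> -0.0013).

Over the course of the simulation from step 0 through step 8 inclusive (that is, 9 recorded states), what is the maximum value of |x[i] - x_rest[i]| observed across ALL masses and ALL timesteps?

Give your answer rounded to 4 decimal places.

Answer: 2.0000

Derivation:
Step 0: x=[5.0000 8.0000 13.0000] v=[0.0000 0.0000 0.0000]
Step 1: x=[4.0000 10.0000 12.0000] v=[-2.0000 4.0000 -2.0000]
Step 2: x=[5.0000 8.0000 13.0000] v=[2.0000 -4.0000 2.0000]
Step 3: x=[5.0000 8.0000 13.0000] v=[0.0000 0.0000 0.0000]
Step 4: x=[4.0000 10.0000 12.0000] v=[-2.0000 4.0000 -2.0000]
Step 5: x=[5.0000 8.0000 13.0000] v=[2.0000 -4.0000 2.0000]
Step 6: x=[5.0000 8.0000 13.0000] v=[0.0000 0.0000 0.0000]
Step 7: x=[4.0000 10.0000 12.0000] v=[-2.0000 4.0000 -2.0000]
Step 8: x=[5.0000 8.0000 13.0000] v=[2.0000 -4.0000 2.0000]
Max displacement = 2.0000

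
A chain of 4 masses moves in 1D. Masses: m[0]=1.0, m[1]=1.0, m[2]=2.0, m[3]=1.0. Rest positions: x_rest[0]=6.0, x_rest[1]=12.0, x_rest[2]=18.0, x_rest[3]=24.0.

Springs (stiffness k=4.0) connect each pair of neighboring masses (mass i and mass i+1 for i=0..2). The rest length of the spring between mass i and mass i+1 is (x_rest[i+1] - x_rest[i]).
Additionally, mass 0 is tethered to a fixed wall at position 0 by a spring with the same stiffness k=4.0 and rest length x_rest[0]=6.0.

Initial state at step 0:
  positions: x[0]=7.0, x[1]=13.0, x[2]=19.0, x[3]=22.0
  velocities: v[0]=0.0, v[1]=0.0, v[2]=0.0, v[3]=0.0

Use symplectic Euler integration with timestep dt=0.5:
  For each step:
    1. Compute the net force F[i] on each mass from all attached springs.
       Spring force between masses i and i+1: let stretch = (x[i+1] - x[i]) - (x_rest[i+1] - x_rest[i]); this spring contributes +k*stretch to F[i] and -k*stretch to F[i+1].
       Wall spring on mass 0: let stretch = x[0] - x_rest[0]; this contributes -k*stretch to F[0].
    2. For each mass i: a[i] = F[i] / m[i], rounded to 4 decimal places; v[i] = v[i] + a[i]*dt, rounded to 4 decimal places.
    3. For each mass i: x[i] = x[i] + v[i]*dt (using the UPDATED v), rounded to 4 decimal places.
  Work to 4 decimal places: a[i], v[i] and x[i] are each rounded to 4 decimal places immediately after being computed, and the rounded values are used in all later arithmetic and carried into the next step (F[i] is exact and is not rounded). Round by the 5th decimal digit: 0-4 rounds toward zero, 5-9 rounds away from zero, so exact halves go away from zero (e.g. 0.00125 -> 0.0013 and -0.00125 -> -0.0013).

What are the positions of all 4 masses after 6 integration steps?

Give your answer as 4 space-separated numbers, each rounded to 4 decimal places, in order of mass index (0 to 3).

Answer: 8.2500 13.5000 17.0000 23.7500

Derivation:
Step 0: x=[7.0000 13.0000 19.0000 22.0000] v=[0.0000 0.0000 0.0000 0.0000]
Step 1: x=[6.0000 13.0000 17.5000 25.0000] v=[-2.0000 0.0000 -3.0000 6.0000]
Step 2: x=[6.0000 10.5000 17.5000 26.5000] v=[0.0000 -5.0000 0.0000 3.0000]
Step 3: x=[4.5000 10.5000 18.5000 25.0000] v=[-3.0000 0.0000 2.0000 -3.0000]
Step 4: x=[4.5000 12.5000 18.7500 23.0000] v=[0.0000 4.0000 0.5000 -4.0000]
Step 5: x=[8.0000 12.7500 18.0000 22.7500] v=[7.0000 0.5000 -1.5000 -0.5000]
Step 6: x=[8.2500 13.5000 17.0000 23.7500] v=[0.5000 1.5000 -2.0000 2.0000]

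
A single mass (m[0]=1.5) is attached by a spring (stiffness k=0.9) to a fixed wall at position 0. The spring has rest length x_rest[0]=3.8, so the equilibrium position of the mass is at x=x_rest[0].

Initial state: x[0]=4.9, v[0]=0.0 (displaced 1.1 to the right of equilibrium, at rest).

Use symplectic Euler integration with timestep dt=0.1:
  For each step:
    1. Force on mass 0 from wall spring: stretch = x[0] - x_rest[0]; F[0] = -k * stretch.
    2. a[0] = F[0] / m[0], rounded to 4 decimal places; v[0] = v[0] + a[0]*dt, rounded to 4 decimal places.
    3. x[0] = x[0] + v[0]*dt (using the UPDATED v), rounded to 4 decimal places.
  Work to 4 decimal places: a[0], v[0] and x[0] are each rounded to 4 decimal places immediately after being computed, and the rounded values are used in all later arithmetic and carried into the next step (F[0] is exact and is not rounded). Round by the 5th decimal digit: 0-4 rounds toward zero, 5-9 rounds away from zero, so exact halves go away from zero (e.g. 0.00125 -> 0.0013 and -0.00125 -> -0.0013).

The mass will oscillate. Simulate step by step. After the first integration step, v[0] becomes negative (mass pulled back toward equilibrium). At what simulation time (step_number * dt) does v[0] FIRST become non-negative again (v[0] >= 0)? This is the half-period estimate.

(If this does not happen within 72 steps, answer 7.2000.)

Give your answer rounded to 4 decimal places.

Answer: 4.1000

Derivation:
Step 0: x=[4.9000] v=[0.0000]
Step 1: x=[4.8934] v=[-0.0660]
Step 2: x=[4.8802] v=[-0.1316]
Step 3: x=[4.8606] v=[-0.1964]
Step 4: x=[4.8346] v=[-0.2600]
Step 5: x=[4.8024] v=[-0.3221]
Step 6: x=[4.7642] v=[-0.3822]
Step 7: x=[4.7202] v=[-0.4401]
Step 8: x=[4.6707] v=[-0.4953]
Step 9: x=[4.6160] v=[-0.5475]
Step 10: x=[4.5564] v=[-0.5965]
Step 11: x=[4.4922] v=[-0.6419]
Step 12: x=[4.4239] v=[-0.6834]
Step 13: x=[4.3518] v=[-0.7208]
Step 14: x=[4.2764] v=[-0.7539]
Step 15: x=[4.1982] v=[-0.7825]
Step 16: x=[4.1176] v=[-0.8064]
Step 17: x=[4.0351] v=[-0.8255]
Step 18: x=[3.9511] v=[-0.8396]
Step 19: x=[3.8662] v=[-0.8487]
Step 20: x=[3.7809] v=[-0.8527]
Step 21: x=[3.6957] v=[-0.8516]
Step 22: x=[3.6112] v=[-0.8453]
Step 23: x=[3.5278] v=[-0.8340]
Step 24: x=[3.4460] v=[-0.8177]
Step 25: x=[3.3664] v=[-0.7965]
Step 26: x=[3.2894] v=[-0.7705]
Step 27: x=[3.2154] v=[-0.7399]
Step 28: x=[3.1449] v=[-0.7048]
Step 29: x=[3.0784] v=[-0.6655]
Step 30: x=[3.0162] v=[-0.6222]
Step 31: x=[2.9587] v=[-0.5752]
Step 32: x=[2.9062] v=[-0.5247]
Step 33: x=[2.8591] v=[-0.4711]
Step 34: x=[2.8176] v=[-0.4147]
Step 35: x=[2.7820] v=[-0.3558]
Step 36: x=[2.7525] v=[-0.2947]
Step 37: x=[2.7293] v=[-0.2319]
Step 38: x=[2.7125] v=[-0.1677]
Step 39: x=[2.7023] v=[-0.1025]
Step 40: x=[2.6986] v=[-0.0366]
Step 41: x=[2.7016] v=[0.0295]
First v>=0 after going negative at step 41, time=4.1000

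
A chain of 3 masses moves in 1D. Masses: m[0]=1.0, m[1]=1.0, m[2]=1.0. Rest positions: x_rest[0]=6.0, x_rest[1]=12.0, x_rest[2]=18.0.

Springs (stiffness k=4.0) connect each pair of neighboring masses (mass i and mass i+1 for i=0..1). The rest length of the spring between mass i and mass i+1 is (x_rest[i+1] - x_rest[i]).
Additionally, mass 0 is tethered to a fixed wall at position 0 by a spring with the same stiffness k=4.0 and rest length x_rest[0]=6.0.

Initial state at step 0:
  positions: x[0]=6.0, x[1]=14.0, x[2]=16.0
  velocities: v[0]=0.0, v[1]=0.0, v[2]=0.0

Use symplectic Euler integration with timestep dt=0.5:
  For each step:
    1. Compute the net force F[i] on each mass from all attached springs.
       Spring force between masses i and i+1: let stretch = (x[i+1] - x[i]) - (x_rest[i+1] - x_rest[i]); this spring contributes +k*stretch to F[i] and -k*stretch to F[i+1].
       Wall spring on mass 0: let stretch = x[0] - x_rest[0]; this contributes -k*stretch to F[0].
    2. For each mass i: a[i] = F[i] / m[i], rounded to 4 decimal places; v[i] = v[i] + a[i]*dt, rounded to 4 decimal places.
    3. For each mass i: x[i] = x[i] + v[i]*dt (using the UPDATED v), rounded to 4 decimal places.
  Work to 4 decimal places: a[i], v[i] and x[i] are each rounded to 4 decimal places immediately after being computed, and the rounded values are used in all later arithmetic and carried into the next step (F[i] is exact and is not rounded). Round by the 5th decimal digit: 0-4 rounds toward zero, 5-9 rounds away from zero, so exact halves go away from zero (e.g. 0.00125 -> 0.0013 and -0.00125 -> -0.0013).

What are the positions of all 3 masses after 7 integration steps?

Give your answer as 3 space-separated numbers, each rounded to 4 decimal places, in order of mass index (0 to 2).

Answer: 6.0000 10.0000 20.0000

Derivation:
Step 0: x=[6.0000 14.0000 16.0000] v=[0.0000 0.0000 0.0000]
Step 1: x=[8.0000 8.0000 20.0000] v=[4.0000 -12.0000 8.0000]
Step 2: x=[2.0000 14.0000 18.0000] v=[-12.0000 12.0000 -4.0000]
Step 3: x=[6.0000 12.0000 18.0000] v=[8.0000 -4.0000 0.0000]
Step 4: x=[10.0000 10.0000 18.0000] v=[8.0000 -4.0000 0.0000]
Step 5: x=[4.0000 16.0000 16.0000] v=[-12.0000 12.0000 -4.0000]
Step 6: x=[6.0000 10.0000 20.0000] v=[4.0000 -12.0000 8.0000]
Step 7: x=[6.0000 10.0000 20.0000] v=[0.0000 0.0000 0.0000]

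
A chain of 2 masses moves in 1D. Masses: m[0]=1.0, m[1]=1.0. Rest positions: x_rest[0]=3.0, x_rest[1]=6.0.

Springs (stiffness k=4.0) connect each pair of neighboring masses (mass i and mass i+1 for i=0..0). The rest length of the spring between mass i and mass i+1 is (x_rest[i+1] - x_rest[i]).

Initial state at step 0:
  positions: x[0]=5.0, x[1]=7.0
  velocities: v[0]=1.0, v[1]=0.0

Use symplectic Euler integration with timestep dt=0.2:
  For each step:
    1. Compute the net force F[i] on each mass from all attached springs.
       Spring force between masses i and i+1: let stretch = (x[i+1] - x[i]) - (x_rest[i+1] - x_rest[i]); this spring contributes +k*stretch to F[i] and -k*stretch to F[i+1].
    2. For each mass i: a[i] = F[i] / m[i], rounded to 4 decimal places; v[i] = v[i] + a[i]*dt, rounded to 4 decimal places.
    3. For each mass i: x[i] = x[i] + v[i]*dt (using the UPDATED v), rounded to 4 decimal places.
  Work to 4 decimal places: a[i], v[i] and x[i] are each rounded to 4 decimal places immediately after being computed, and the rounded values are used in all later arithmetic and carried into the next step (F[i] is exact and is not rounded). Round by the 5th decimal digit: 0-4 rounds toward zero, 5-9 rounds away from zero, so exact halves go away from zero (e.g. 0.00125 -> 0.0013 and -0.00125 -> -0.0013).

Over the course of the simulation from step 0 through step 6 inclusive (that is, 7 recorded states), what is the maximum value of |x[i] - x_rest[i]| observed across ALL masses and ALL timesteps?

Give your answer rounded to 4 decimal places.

Step 0: x=[5.0000 7.0000] v=[1.0000 0.0000]
Step 1: x=[5.0400 7.1600] v=[0.2000 0.8000]
Step 2: x=[4.9392 7.4608] v=[-0.5040 1.5040]
Step 3: x=[4.7619 7.8381] v=[-0.8867 1.8867]
Step 4: x=[4.5968 8.2032] v=[-0.8257 1.8257]
Step 5: x=[4.5287 8.4713] v=[-0.3406 1.3406]
Step 6: x=[4.6114 8.5886] v=[0.4135 0.5865]
Max displacement = 2.5886

Answer: 2.5886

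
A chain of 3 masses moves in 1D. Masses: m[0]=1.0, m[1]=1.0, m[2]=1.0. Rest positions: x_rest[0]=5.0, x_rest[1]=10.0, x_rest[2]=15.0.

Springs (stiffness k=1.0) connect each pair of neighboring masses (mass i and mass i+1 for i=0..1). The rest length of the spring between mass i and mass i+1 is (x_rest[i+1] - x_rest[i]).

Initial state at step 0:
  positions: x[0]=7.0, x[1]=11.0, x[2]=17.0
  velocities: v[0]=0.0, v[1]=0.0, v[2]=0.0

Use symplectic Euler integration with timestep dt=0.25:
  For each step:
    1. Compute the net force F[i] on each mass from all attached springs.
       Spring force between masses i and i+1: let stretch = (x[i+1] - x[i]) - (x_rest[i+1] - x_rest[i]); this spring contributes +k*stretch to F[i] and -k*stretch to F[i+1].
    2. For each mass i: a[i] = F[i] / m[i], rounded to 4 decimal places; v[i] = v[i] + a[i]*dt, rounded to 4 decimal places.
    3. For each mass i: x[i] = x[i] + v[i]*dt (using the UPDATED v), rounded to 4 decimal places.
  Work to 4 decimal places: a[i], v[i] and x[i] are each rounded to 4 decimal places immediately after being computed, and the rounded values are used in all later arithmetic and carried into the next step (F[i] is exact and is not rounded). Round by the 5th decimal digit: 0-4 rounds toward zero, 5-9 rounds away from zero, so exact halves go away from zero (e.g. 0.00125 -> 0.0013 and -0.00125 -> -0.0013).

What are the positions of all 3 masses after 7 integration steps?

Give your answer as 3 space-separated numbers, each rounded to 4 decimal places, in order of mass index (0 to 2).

Step 0: x=[7.0000 11.0000 17.0000] v=[0.0000 0.0000 0.0000]
Step 1: x=[6.9375 11.1250 16.9375] v=[-0.2500 0.5000 -0.2500]
Step 2: x=[6.8242 11.3516 16.8242] v=[-0.4531 0.9063 -0.4531]
Step 3: x=[6.6814 11.6373 16.6814] v=[-0.5713 1.1426 -0.5713]
Step 4: x=[6.5358 11.9285 16.5358] v=[-0.5823 1.1647 -0.5823]
Step 5: x=[6.4148 12.1706 16.4148] v=[-0.4841 0.9684 -0.4841]
Step 6: x=[6.3410 12.3182 16.3410] v=[-0.2952 0.5905 -0.2952]
Step 7: x=[6.3283 12.3437 16.3283] v=[-0.0509 0.1019 -0.0509]

Answer: 6.3283 12.3437 16.3283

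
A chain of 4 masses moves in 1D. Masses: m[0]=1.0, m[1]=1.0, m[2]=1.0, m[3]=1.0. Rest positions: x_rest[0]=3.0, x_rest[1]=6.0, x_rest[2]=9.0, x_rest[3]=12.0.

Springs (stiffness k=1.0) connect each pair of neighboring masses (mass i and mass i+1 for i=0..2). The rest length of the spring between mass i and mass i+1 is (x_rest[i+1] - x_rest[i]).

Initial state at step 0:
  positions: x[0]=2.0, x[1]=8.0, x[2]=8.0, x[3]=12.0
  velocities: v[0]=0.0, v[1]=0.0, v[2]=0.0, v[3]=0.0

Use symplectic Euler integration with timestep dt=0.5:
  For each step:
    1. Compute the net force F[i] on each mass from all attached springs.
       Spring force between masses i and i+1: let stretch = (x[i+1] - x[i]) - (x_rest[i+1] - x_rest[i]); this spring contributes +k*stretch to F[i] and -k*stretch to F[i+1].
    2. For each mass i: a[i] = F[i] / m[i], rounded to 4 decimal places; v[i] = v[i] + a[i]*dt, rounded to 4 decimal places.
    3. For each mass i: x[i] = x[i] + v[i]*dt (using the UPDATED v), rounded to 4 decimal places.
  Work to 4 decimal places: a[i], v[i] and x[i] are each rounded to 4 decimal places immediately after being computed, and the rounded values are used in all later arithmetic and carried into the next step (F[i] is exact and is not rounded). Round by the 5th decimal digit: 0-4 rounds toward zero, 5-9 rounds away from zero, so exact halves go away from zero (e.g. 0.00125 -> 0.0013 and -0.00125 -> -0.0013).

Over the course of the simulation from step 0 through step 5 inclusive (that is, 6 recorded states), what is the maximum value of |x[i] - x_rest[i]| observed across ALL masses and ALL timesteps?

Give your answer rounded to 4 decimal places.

Step 0: x=[2.0000 8.0000 8.0000 12.0000] v=[0.0000 0.0000 0.0000 0.0000]
Step 1: x=[2.7500 6.5000 9.0000 11.7500] v=[1.5000 -3.0000 2.0000 -0.5000]
Step 2: x=[3.6875 4.6875 10.0625 11.5625] v=[1.8750 -3.6250 2.1250 -0.3750]
Step 3: x=[4.1250 3.9688 10.1563 11.7500] v=[0.8750 -1.4375 0.1875 0.3750]
Step 4: x=[3.7735 4.8360 9.1016 12.2891] v=[-0.7031 1.7344 -2.1094 1.0782]
Step 5: x=[2.9376 6.5040 7.7774 12.7814] v=[-1.6719 3.3360 -2.6485 0.9845]
Max displacement = 2.0312

Answer: 2.0312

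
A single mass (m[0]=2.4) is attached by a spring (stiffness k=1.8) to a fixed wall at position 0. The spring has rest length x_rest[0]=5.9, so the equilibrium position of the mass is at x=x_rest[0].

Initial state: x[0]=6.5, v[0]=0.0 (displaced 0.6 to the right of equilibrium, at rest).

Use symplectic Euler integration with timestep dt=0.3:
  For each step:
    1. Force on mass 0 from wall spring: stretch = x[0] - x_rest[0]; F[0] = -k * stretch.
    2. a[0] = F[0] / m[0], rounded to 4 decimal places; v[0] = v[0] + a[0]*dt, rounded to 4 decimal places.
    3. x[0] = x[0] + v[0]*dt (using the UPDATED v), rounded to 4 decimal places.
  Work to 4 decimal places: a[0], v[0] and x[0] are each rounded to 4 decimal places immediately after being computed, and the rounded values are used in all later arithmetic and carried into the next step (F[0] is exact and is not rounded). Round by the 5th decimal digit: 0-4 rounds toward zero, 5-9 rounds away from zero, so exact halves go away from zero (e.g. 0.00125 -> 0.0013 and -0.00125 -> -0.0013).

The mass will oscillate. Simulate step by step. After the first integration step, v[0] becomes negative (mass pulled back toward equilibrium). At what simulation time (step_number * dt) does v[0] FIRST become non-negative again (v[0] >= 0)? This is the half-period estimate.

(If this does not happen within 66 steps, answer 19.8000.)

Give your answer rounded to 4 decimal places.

Answer: 3.9000

Derivation:
Step 0: x=[6.5000] v=[0.0000]
Step 1: x=[6.4595] v=[-0.1350]
Step 2: x=[6.3812] v=[-0.2609]
Step 3: x=[6.2704] v=[-0.3692]
Step 4: x=[6.1347] v=[-0.4525]
Step 5: x=[5.9831] v=[-0.5053]
Step 6: x=[5.8259] v=[-0.5240]
Step 7: x=[5.6737] v=[-0.5073]
Step 8: x=[5.5368] v=[-0.4564]
Step 9: x=[5.4244] v=[-0.3747]
Step 10: x=[5.3441] v=[-0.2677]
Step 11: x=[5.3013] v=[-0.1426]
Step 12: x=[5.2989] v=[-0.0079]
Step 13: x=[5.3371] v=[0.1273]
First v>=0 after going negative at step 13, time=3.9000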